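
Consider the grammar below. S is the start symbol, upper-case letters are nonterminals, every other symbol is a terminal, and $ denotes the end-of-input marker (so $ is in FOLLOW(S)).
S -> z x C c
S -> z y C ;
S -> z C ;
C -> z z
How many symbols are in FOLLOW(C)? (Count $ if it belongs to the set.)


S is the start symbol and does not occur in any rule body, so FOLLOW(S) = {$}.
Examining every occurrence of C in a rule body:
  S -> z x C c : C is followed by terminal 'c' -> add 'c'
  S -> z y C ; : C is followed by terminal ';' -> add ';'
  S -> z C ; : C is followed by terminal ';' -> add ';' (already in the set)
  C -> z z : C does not occur in the body -> contributes nothing
FOLLOW(C) = {;, c}
Count: 2

2


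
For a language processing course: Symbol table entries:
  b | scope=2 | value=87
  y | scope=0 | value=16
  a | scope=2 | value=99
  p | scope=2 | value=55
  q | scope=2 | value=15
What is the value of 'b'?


Searching symbol table for 'b':
  b | scope=2 | value=87 <- MATCH
  y | scope=0 | value=16
  a | scope=2 | value=99
  p | scope=2 | value=55
  q | scope=2 | value=15
Found 'b' at scope 2 with value 87

87


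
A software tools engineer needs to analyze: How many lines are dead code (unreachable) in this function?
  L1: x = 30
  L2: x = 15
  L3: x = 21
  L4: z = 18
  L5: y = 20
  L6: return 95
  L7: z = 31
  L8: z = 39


Analyzing control flow:
  L1: reachable (before return)
  L2: reachable (before return)
  L3: reachable (before return)
  L4: reachable (before return)
  L5: reachable (before return)
  L6: reachable (return statement)
  L7: DEAD (after return at L6)
  L8: DEAD (after return at L6)
Return at L6, total lines = 8
Dead lines: L7 through L8
Count: 2

2


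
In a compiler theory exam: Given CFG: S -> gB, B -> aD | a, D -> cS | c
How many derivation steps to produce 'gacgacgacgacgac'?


Grammar: S -> gB, B -> aD | a, D -> cS | c
Deriving 'gacgacgacgacgac':
Step 1: S -> gB => gB
Step 2: B -> aD => gaD
Step 3: D -> cS => gacS
Step 4: S -> gB => gacgB
Step 5: B -> aD => gacgaD
Step 6: D -> cS => gacgacS
Step 7: S -> gB => gacgacgB
Step 8: B -> aD => gacgacgaD
Step 9: D -> cS => gacgacgacS
Step 10: S -> gB => gacgacgacgB
Step 11: B -> aD => gacgacgacgaD
Step 12: D -> cS => gacgacgacgacS
Step 13: S -> gB => gacgacgacgacgB
Step 14: B -> aD => gacgacgacgacgaD
Step 15: D -> c => gacgacgacgacgac
Total derivation steps: 15

15


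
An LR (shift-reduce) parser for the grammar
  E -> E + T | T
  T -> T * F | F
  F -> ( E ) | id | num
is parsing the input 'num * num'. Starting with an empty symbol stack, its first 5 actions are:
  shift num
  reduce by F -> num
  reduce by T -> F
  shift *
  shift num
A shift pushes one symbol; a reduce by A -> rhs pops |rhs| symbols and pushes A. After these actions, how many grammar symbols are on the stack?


Tracking the symbol stack through each action:
  Action 1: shift 'num' : push -> stack = [num] (size 1)
  Action 2: reduce by F -> num : pop 1, push F -> stack = [F] (size 1)
  Action 3: reduce by T -> F : pop 1, push T -> stack = [T] (size 1)
  Action 4: shift '*' : push -> stack = [T, *] (size 2)
  Action 5: shift 'num' : push -> stack = [T, *, num] (size 3)
Final stack size: 3

3


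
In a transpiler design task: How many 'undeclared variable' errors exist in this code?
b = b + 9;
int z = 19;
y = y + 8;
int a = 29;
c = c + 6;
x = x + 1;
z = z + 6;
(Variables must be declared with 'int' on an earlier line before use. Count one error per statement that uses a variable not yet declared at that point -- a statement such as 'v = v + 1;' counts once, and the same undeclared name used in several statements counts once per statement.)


Scanning code line by line:
  Line 1: use 'b' -> ERROR (undeclared)
  Line 2: declare 'z' -> declared = ['z']
  Line 3: use 'y' -> ERROR (undeclared)
  Line 4: declare 'a' -> declared = ['a', 'z']
  Line 5: use 'c' -> ERROR (undeclared)
  Line 6: use 'x' -> ERROR (undeclared)
  Line 7: use 'z' -> OK (declared)
Total undeclared variable errors: 4

4


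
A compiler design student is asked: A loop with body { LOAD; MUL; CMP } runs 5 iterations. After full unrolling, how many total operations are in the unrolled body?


Loop body operations: LOAD, MUL, CMP (3 ops per iteration)
Unrolling 5 iterations:
  Iteration 1: LOAD, MUL, CMP (3 ops)
  Iteration 2: LOAD, MUL, CMP (3 ops)
  Iteration 3: LOAD, MUL, CMP (3 ops)
  Iteration 4: LOAD, MUL, CMP (3 ops)
  Iteration 5: LOAD, MUL, CMP (3 ops)
Total: 5 iterations * 3 ops/iter = 15 operations

15


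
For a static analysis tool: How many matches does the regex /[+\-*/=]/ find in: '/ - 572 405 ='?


Pattern: /[+\-*/=]/ (operators)
Input: '/ - 572 405 ='
Scanning for matches:
  Match 1: '/'
  Match 2: '-'
  Match 3: '='
Total matches: 3

3


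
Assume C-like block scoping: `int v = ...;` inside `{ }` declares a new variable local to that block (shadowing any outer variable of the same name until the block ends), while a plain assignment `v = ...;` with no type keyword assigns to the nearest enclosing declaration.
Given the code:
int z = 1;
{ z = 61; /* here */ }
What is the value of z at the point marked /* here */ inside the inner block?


Analyzing scoping rules:
Outer scope: declares z = 1
Inner block: 'z = 61;' has no type keyword, so it is an assignment to the outer z (no shadowing)
Inside the block, after the assignment -> 61
Result: 61

61


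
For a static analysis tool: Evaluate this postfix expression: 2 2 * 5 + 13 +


Processing tokens left to right:
Push 2, Push 2
Pop 2 and 2, compute 2 * 2 = 4, push 4
Push 5
Pop 4 and 5, compute 4 + 5 = 9, push 9
Push 13
Pop 9 and 13, compute 9 + 13 = 22, push 22
Stack result: 22

22


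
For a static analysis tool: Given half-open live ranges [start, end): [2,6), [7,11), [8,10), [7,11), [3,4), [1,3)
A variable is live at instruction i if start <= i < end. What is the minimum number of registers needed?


Live ranges:
  Var0: [2, 6)
  Var1: [7, 11)
  Var2: [8, 10)
  Var3: [7, 11)
  Var4: [3, 4)
  Var5: [1, 3)
Sweep-line events (position, delta, active):
  pos=1 start -> active=1
  pos=2 start -> active=2
  pos=3 end -> active=1
  pos=3 start -> active=2
  pos=4 end -> active=1
  pos=6 end -> active=0
  pos=7 start -> active=1
  pos=7 start -> active=2
  pos=8 start -> active=3
  pos=10 end -> active=2
  pos=11 end -> active=1
  pos=11 end -> active=0
Maximum simultaneous active: 3
Minimum registers needed: 3

3


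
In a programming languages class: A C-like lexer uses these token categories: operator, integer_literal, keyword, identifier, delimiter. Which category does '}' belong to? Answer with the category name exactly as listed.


Token: '}'
Checking categories:
  identifier: no
  integer_literal: no
  operator: no
  keyword: no
  delimiter: YES
Category: delimiter

delimiter


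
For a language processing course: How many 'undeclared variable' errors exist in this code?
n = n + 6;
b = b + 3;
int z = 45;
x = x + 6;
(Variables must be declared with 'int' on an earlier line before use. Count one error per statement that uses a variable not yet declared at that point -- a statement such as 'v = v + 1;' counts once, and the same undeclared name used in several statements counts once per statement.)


Scanning code line by line:
  Line 1: use 'n' -> ERROR (undeclared)
  Line 2: use 'b' -> ERROR (undeclared)
  Line 3: declare 'z' -> declared = ['z']
  Line 4: use 'x' -> ERROR (undeclared)
Total undeclared variable errors: 3

3


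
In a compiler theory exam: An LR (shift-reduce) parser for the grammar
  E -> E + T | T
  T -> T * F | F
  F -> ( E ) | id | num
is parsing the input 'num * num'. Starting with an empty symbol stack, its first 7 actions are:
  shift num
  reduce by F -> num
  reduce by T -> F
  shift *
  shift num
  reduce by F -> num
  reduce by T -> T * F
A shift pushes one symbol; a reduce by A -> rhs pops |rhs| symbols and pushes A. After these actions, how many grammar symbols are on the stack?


Tracking the symbol stack through each action:
  Action 1: shift 'num' : push -> stack = [num] (size 1)
  Action 2: reduce by F -> num : pop 1, push F -> stack = [F] (size 1)
  Action 3: reduce by T -> F : pop 1, push T -> stack = [T] (size 1)
  Action 4: shift '*' : push -> stack = [T, *] (size 2)
  Action 5: shift 'num' : push -> stack = [T, *, num] (size 3)
  Action 6: reduce by F -> num : pop 1, push F -> stack = [T, *, F] (size 3)
  Action 7: reduce by T -> T * F : pop 3, push T -> stack = [T] (size 1)
Final stack size: 1

1


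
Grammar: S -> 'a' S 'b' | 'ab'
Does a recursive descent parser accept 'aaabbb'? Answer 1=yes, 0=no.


Grammar accepts strings of the form a^n b^n (n >= 1)
Word: 'aaabbb'
Counting: 3 a's and 3 b's
Check: 3 == 3? Yes
Derivation (S -> aSb applied 2 time(s), then S -> ab): S => aSb => aaSbb => aaabbb
Accepted

1


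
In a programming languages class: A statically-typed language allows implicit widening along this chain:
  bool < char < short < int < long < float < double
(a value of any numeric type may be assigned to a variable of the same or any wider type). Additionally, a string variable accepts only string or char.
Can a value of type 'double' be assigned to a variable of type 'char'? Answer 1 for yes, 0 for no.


Target variable type: char
Source value type: double
Numeric ranks: double=6, char=1
Widening allowed iff rank(source) <= rank(target): 6 <= 1? No
Result: 0

0


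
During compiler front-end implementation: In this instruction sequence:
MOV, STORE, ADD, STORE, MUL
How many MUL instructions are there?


Scanning instruction sequence for MUL:
  Position 1: MOV
  Position 2: STORE
  Position 3: ADD
  Position 4: STORE
  Position 5: MUL <- MATCH
Matches at positions: [5]
Total MUL count: 1

1


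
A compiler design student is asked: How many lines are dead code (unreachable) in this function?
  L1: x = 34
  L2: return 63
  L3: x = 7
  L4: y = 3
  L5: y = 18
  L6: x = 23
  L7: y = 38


Analyzing control flow:
  L1: reachable (before return)
  L2: reachable (return statement)
  L3: DEAD (after return at L2)
  L4: DEAD (after return at L2)
  L5: DEAD (after return at L2)
  L6: DEAD (after return at L2)
  L7: DEAD (after return at L2)
Return at L2, total lines = 7
Dead lines: L3 through L7
Count: 5

5


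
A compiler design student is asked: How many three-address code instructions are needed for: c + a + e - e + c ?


Expression: c + a + e - e + c
Generating three-address code (respecting * over +/- precedence):
  Instruction 1: t1 = c + a
  Instruction 2: t2 = t1 + e
  Instruction 3: t3 = t2 - e
  Instruction 4: t4 = t3 + c
Total instructions: 4

4


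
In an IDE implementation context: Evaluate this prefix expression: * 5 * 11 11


Parsing prefix expression: * 5 * 11 11
Step 1: Innermost operation '* 11 11'
  11 * 11 = 121
Step 2: Outer operation '* 5 [121]'
  5 * 121 = 605

605


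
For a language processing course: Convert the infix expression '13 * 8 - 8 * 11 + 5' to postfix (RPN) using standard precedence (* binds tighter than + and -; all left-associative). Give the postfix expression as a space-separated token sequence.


Applying the shunting-yard algorithm:
  Operand 13 -> output
  Push '*' onto operator stack -> op-stack: [*]
  Operand 8 -> output
  See '-' (prec 1); top '*' (prec 2) >= it -> pop '*' to output
  Push '-' onto operator stack -> op-stack: [-]
  Operand 8 -> output
  Push '*' onto operator stack -> op-stack: [-, *]
  Operand 11 -> output
  See '+' (prec 1); top '*' (prec 2) >= it -> pop '*' to output
  See '+' (prec 1); top '-' (prec 1) >= it -> pop '-' to output
  Push '+' onto operator stack -> op-stack: [+]
  Operand 5 -> output
  End of input: pop '+' to output
Postfix result: 13 8 * 8 11 * - 5 +

13 8 * 8 11 * - 5 +


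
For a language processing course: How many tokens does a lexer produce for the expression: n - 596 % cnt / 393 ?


Scanning 'n - 596 % cnt / 393'
Token 1: 'n' -> identifier
Token 2: '-' -> operator
Token 3: '596' -> integer_literal
Token 4: '%' -> operator
Token 5: 'cnt' -> identifier
Token 6: '/' -> operator
Token 7: '393' -> integer_literal
Total tokens: 7

7


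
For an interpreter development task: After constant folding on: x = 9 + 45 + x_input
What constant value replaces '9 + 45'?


Identifying constant sub-expression:
  Original: x = 9 + 45 + x_input
  9 and 45 are both compile-time constants
  Evaluating: 9 + 45 = 54
  After folding: x = 54 + x_input

54


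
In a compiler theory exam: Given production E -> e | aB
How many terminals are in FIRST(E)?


Production: E -> e | aB
Examining each alternative for leading terminals:
  E -> e : first terminal = 'e'
  E -> aB : first terminal = 'a'
FIRST(E) = {a, e}
Count: 2

2


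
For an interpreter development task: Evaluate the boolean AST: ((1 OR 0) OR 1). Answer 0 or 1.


Step 1: Evaluate inner node
  1 OR 0 = 1
Step 2: Evaluate root node
  1 OR 1 = 1

1


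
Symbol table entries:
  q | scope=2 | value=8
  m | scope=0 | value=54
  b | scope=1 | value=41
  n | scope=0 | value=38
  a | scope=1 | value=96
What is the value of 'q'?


Searching symbol table for 'q':
  q | scope=2 | value=8 <- MATCH
  m | scope=0 | value=54
  b | scope=1 | value=41
  n | scope=0 | value=38
  a | scope=1 | value=96
Found 'q' at scope 2 with value 8

8


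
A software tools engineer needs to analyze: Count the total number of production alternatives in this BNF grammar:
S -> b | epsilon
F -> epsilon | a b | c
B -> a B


Counting alternatives per rule:
  S: 2 alternative(s)
  F: 3 alternative(s)
  B: 1 alternative(s)
Sum: 2 + 3 + 1 = 6

6


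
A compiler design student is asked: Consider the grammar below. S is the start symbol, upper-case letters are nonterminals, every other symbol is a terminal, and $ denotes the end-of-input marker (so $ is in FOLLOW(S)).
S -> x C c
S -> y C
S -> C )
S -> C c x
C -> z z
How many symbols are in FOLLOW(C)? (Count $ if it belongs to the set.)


S is the start symbol and does not occur in any rule body, so FOLLOW(S) = {$}.
Examining every occurrence of C in a rule body:
  S -> x C c : C is followed by terminal 'c' -> add 'c'
  S -> y C : C is at the right end -> add FOLLOW(S) = {$}
  S -> C ) : C is followed by terminal ')' -> add ')'
  S -> C c x : C is followed by terminal 'c' -> add 'c' (already in the set)
  C -> z z : C does not occur in the body -> contributes nothing
FOLLOW(C) = {), c, $}
Count: 3

3


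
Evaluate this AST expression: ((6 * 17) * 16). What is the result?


Expression: ((6 * 17) * 16)
Evaluating step by step:
  6 * 17 = 102
  102 * 16 = 1632
Result: 1632

1632


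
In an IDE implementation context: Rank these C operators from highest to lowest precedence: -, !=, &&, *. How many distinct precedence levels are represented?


Looking up precedence for each operator:
  - -> precedence 5
  != -> precedence 3
  && -> precedence 2
  * -> precedence 6
Sorted highest to lowest: *, -, !=, &&
Distinct precedence values: [6, 5, 3, 2]
Number of distinct levels: 4

4


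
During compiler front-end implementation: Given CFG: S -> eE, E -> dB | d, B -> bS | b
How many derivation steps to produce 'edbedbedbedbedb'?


Grammar: S -> eE, E -> dB | d, B -> bS | b
Deriving 'edbedbedbedbedb':
Step 1: S -> eE => eE
Step 2: E -> dB => edB
Step 3: B -> bS => edbS
Step 4: S -> eE => edbeE
Step 5: E -> dB => edbedB
Step 6: B -> bS => edbedbS
Step 7: S -> eE => edbedbeE
Step 8: E -> dB => edbedbedB
Step 9: B -> bS => edbedbedbS
Step 10: S -> eE => edbedbedbeE
Step 11: E -> dB => edbedbedbedB
Step 12: B -> bS => edbedbedbedbS
Step 13: S -> eE => edbedbedbedbeE
Step 14: E -> dB => edbedbedbedbedB
Step 15: B -> b => edbedbedbedbedb
Total derivation steps: 15

15


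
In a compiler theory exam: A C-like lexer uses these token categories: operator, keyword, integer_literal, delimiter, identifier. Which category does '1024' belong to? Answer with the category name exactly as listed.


Token: '1024'
Checking categories:
  identifier: no
  integer_literal: YES
  operator: no
  keyword: no
  delimiter: no
Category: integer_literal

integer_literal


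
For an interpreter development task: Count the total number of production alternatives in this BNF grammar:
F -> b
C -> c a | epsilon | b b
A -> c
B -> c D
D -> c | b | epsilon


Counting alternatives per rule:
  F: 1 alternative(s)
  C: 3 alternative(s)
  A: 1 alternative(s)
  B: 1 alternative(s)
  D: 3 alternative(s)
Sum: 1 + 3 + 1 + 1 + 3 = 9

9


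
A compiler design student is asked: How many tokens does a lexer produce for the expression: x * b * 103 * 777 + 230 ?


Scanning 'x * b * 103 * 777 + 230'
Token 1: 'x' -> identifier
Token 2: '*' -> operator
Token 3: 'b' -> identifier
Token 4: '*' -> operator
Token 5: '103' -> integer_literal
Token 6: '*' -> operator
Token 7: '777' -> integer_literal
Token 8: '+' -> operator
Token 9: '230' -> integer_literal
Total tokens: 9

9


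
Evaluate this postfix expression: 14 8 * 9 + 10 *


Processing tokens left to right:
Push 14, Push 8
Pop 14 and 8, compute 14 * 8 = 112, push 112
Push 9
Pop 112 and 9, compute 112 + 9 = 121, push 121
Push 10
Pop 121 and 10, compute 121 * 10 = 1210, push 1210
Stack result: 1210

1210


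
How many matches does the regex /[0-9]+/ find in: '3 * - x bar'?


Pattern: /[0-9]+/ (int literals)
Input: '3 * - x bar'
Scanning for matches:
  Match 1: '3'
Total matches: 1

1


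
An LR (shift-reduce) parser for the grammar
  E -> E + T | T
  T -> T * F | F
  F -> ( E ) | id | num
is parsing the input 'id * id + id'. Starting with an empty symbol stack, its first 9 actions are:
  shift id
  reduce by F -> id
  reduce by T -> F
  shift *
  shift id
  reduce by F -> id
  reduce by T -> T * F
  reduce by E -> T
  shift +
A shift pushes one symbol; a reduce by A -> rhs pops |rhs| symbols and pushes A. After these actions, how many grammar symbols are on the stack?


Tracking the symbol stack through each action:
  Action 1: shift 'id' : push -> stack = [id] (size 1)
  Action 2: reduce by F -> id : pop 1, push F -> stack = [F] (size 1)
  Action 3: reduce by T -> F : pop 1, push T -> stack = [T] (size 1)
  Action 4: shift '*' : push -> stack = [T, *] (size 2)
  Action 5: shift 'id' : push -> stack = [T, *, id] (size 3)
  Action 6: reduce by F -> id : pop 1, push F -> stack = [T, *, F] (size 3)
  Action 7: reduce by T -> T * F : pop 3, push T -> stack = [T] (size 1)
  Action 8: reduce by E -> T : pop 1, push E -> stack = [E] (size 1)
  Action 9: shift '+' : push -> stack = [E, +] (size 2)
Final stack size: 2

2


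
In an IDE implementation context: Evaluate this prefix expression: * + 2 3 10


Parsing prefix expression: * + 2 3 10
Step 1: Innermost operation '+ 2 3'
  2 + 3 = 5
Step 2: Outer operation '* [5] 10'
  5 * 10 = 50

50


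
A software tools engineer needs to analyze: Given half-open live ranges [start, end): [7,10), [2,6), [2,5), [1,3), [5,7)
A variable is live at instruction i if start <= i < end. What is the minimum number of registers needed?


Live ranges:
  Var0: [7, 10)
  Var1: [2, 6)
  Var2: [2, 5)
  Var3: [1, 3)
  Var4: [5, 7)
Sweep-line events (position, delta, active):
  pos=1 start -> active=1
  pos=2 start -> active=2
  pos=2 start -> active=3
  pos=3 end -> active=2
  pos=5 end -> active=1
  pos=5 start -> active=2
  pos=6 end -> active=1
  pos=7 end -> active=0
  pos=7 start -> active=1
  pos=10 end -> active=0
Maximum simultaneous active: 3
Minimum registers needed: 3

3


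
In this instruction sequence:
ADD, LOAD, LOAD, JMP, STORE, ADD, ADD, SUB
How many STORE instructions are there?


Scanning instruction sequence for STORE:
  Position 1: ADD
  Position 2: LOAD
  Position 3: LOAD
  Position 4: JMP
  Position 5: STORE <- MATCH
  Position 6: ADD
  Position 7: ADD
  Position 8: SUB
Matches at positions: [5]
Total STORE count: 1

1


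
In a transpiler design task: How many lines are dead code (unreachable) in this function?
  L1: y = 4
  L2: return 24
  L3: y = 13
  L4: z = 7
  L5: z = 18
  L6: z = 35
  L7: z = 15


Analyzing control flow:
  L1: reachable (before return)
  L2: reachable (return statement)
  L3: DEAD (after return at L2)
  L4: DEAD (after return at L2)
  L5: DEAD (after return at L2)
  L6: DEAD (after return at L2)
  L7: DEAD (after return at L2)
Return at L2, total lines = 7
Dead lines: L3 through L7
Count: 5

5


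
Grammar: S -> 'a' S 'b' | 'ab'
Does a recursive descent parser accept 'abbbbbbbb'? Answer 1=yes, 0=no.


Grammar accepts strings of the form a^n b^n (n >= 1)
Word: 'abbbbbbbb'
Counting: 1 a's and 8 b's
Check: 1 == 8? No
Mismatch: a-count != b-count
Rejected

0


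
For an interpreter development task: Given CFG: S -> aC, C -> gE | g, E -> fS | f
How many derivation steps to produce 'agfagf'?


Grammar: S -> aC, C -> gE | g, E -> fS | f
Deriving 'agfagf':
Step 1: S -> aC => aC
Step 2: C -> gE => agE
Step 3: E -> fS => agfS
Step 4: S -> aC => agfaC
Step 5: C -> gE => agfagE
Step 6: E -> f => agfagf
Total derivation steps: 6

6


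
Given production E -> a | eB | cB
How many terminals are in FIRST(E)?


Production: E -> a | eB | cB
Examining each alternative for leading terminals:
  E -> a : first terminal = 'a'
  E -> eB : first terminal = 'e'
  E -> cB : first terminal = 'c'
FIRST(E) = {a, c, e}
Count: 3

3


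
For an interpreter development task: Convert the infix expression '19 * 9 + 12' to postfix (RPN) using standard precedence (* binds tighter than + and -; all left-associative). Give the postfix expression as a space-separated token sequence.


Applying the shunting-yard algorithm:
  Operand 19 -> output
  Push '*' onto operator stack -> op-stack: [*]
  Operand 9 -> output
  See '+' (prec 1); top '*' (prec 2) >= it -> pop '*' to output
  Push '+' onto operator stack -> op-stack: [+]
  Operand 12 -> output
  End of input: pop '+' to output
Postfix result: 19 9 * 12 +

19 9 * 12 +


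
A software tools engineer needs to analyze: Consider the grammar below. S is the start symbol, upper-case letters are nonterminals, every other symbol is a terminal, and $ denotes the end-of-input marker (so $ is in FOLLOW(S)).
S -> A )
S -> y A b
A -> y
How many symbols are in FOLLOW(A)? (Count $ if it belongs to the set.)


S is the start symbol and does not occur in any rule body, so FOLLOW(S) = {$}.
Examining every occurrence of A in a rule body:
  S -> A ) : A is followed by terminal ')' -> add ')'
  S -> y A b : A is followed by terminal 'b' -> add 'b'
  A -> y : A does not occur in the body -> contributes nothing
FOLLOW(A) = {), b}
Count: 2

2


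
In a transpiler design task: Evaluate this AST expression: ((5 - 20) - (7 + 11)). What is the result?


Expression: ((5 - 20) - (7 + 11))
Evaluating step by step:
  5 - 20 = -15
  7 + 11 = 18
  -15 - 18 = -33
Result: -33

-33


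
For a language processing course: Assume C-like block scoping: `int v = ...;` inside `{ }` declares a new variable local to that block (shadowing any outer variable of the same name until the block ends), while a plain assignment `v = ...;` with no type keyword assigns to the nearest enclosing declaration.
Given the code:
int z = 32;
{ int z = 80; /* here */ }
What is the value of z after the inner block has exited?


Analyzing scoping rules:
Outer scope: declares z = 32
Inner block: 'int z = 80;' declares a NEW z that shadows the outer one
When the block exits the inner z goes out of scope; the outer z was never modified -> 32
Result: 32

32


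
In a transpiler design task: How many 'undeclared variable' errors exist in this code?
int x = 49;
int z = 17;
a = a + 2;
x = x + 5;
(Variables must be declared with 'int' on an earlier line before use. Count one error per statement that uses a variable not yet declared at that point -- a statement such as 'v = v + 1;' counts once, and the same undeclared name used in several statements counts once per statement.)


Scanning code line by line:
  Line 1: declare 'x' -> declared = ['x']
  Line 2: declare 'z' -> declared = ['x', 'z']
  Line 3: use 'a' -> ERROR (undeclared)
  Line 4: use 'x' -> OK (declared)
Total undeclared variable errors: 1

1


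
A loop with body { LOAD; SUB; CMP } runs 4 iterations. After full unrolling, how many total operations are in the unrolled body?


Loop body operations: LOAD, SUB, CMP (3 ops per iteration)
Unrolling 4 iterations:
  Iteration 1: LOAD, SUB, CMP (3 ops)
  Iteration 2: LOAD, SUB, CMP (3 ops)
  Iteration 3: LOAD, SUB, CMP (3 ops)
  Iteration 4: LOAD, SUB, CMP (3 ops)
Total: 4 iterations * 3 ops/iter = 12 operations

12


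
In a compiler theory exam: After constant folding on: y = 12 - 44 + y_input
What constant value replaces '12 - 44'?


Identifying constant sub-expression:
  Original: y = 12 - 44 + y_input
  12 and 44 are both compile-time constants
  Evaluating: 12 - 44 = -32
  After folding: y = -32 + y_input

-32


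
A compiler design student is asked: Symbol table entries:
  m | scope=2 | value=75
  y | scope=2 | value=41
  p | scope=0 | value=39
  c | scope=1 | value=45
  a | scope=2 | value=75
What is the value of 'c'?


Searching symbol table for 'c':
  m | scope=2 | value=75
  y | scope=2 | value=41
  p | scope=0 | value=39
  c | scope=1 | value=45 <- MATCH
  a | scope=2 | value=75
Found 'c' at scope 1 with value 45

45


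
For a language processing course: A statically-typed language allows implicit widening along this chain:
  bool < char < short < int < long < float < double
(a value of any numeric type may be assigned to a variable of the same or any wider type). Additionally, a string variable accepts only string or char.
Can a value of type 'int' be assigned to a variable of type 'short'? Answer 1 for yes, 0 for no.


Target variable type: short
Source value type: int
Numeric ranks: int=3, short=2
Widening allowed iff rank(source) <= rank(target): 3 <= 2? No
Result: 0

0


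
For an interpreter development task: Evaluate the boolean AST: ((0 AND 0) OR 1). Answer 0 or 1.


Step 1: Evaluate inner node
  0 AND 0 = 0
Step 2: Evaluate root node
  0 OR 1 = 1

1


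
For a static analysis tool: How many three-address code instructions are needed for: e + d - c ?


Expression: e + d - c
Generating three-address code (respecting * over +/- precedence):
  Instruction 1: t1 = e + d
  Instruction 2: t2 = t1 - c
Total instructions: 2

2


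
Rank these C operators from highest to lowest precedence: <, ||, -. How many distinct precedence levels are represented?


Looking up precedence for each operator:
  < -> precedence 4
  || -> precedence 1
  - -> precedence 5
Sorted highest to lowest: -, <, ||
Distinct precedence values: [5, 4, 1]
Number of distinct levels: 3

3


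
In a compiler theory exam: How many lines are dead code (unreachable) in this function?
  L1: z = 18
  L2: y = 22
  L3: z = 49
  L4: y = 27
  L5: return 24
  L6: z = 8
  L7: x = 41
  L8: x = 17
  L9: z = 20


Analyzing control flow:
  L1: reachable (before return)
  L2: reachable (before return)
  L3: reachable (before return)
  L4: reachable (before return)
  L5: reachable (return statement)
  L6: DEAD (after return at L5)
  L7: DEAD (after return at L5)
  L8: DEAD (after return at L5)
  L9: DEAD (after return at L5)
Return at L5, total lines = 9
Dead lines: L6 through L9
Count: 4

4


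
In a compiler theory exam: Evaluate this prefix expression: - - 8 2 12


Parsing prefix expression: - - 8 2 12
Step 1: Innermost operation '- 8 2'
  8 - 2 = 6
Step 2: Outer operation '- [6] 12'
  6 - 12 = -6

-6


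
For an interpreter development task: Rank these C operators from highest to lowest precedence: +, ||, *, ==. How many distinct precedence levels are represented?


Looking up precedence for each operator:
  + -> precedence 5
  || -> precedence 1
  * -> precedence 6
  == -> precedence 3
Sorted highest to lowest: *, +, ==, ||
Distinct precedence values: [6, 5, 3, 1]
Number of distinct levels: 4

4


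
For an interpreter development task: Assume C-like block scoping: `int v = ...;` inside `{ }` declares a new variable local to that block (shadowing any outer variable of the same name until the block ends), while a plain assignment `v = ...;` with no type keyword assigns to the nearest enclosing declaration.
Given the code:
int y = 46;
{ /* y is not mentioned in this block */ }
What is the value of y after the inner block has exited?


Analyzing scoping rules:
Outer scope: declares y = 46
Inner block: y is neither redeclared nor assigned -> unchanged
After the block -> 46
Result: 46

46


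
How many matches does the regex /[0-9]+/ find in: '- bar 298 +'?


Pattern: /[0-9]+/ (int literals)
Input: '- bar 298 +'
Scanning for matches:
  Match 1: '298'
Total matches: 1

1


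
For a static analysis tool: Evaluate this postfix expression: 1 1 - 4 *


Processing tokens left to right:
Push 1, Push 1
Pop 1 and 1, compute 1 - 1 = 0, push 0
Push 4
Pop 0 and 4, compute 0 * 4 = 0, push 0
Stack result: 0

0


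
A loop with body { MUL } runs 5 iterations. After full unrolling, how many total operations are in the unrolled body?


Loop body operations: MUL (1 op per iteration)
Unrolling 5 iterations:
  Iteration 1: MUL (1 ops)
  Iteration 2: MUL (1 ops)
  Iteration 3: MUL (1 ops)
  Iteration 4: MUL (1 ops)
  Iteration 5: MUL (1 ops)
Total: 5 iterations * 1 ops/iter = 5 operations

5


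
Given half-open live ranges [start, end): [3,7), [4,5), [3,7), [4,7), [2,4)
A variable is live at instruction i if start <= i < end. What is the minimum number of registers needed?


Live ranges:
  Var0: [3, 7)
  Var1: [4, 5)
  Var2: [3, 7)
  Var3: [4, 7)
  Var4: [2, 4)
Sweep-line events (position, delta, active):
  pos=2 start -> active=1
  pos=3 start -> active=2
  pos=3 start -> active=3
  pos=4 end -> active=2
  pos=4 start -> active=3
  pos=4 start -> active=4
  pos=5 end -> active=3
  pos=7 end -> active=2
  pos=7 end -> active=1
  pos=7 end -> active=0
Maximum simultaneous active: 4
Minimum registers needed: 4

4


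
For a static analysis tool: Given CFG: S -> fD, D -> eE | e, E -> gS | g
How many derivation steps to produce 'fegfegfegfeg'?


Grammar: S -> fD, D -> eE | e, E -> gS | g
Deriving 'fegfegfegfeg':
Step 1: S -> fD => fD
Step 2: D -> eE => feE
Step 3: E -> gS => fegS
Step 4: S -> fD => fegfD
Step 5: D -> eE => fegfeE
Step 6: E -> gS => fegfegS
Step 7: S -> fD => fegfegfD
Step 8: D -> eE => fegfegfeE
Step 9: E -> gS => fegfegfegS
Step 10: S -> fD => fegfegfegfD
Step 11: D -> eE => fegfegfegfeE
Step 12: E -> g => fegfegfegfeg
Total derivation steps: 12

12


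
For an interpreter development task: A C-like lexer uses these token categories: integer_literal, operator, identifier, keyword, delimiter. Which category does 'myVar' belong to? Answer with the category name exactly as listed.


Token: 'myVar'
Checking categories:
  identifier: YES
  integer_literal: no
  operator: no
  keyword: no
  delimiter: no
Category: identifier

identifier


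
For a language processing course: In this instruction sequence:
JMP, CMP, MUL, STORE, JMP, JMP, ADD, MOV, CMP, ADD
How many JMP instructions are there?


Scanning instruction sequence for JMP:
  Position 1: JMP <- MATCH
  Position 2: CMP
  Position 3: MUL
  Position 4: STORE
  Position 5: JMP <- MATCH
  Position 6: JMP <- MATCH
  Position 7: ADD
  Position 8: MOV
  Position 9: CMP
  Position 10: ADD
Matches at positions: [1, 5, 6]
Total JMP count: 3

3


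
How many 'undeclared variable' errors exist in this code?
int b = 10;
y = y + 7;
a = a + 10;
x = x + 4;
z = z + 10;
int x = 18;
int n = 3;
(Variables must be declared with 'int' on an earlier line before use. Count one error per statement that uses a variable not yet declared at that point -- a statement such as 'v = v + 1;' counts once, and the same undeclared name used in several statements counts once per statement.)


Scanning code line by line:
  Line 1: declare 'b' -> declared = ['b']
  Line 2: use 'y' -> ERROR (undeclared)
  Line 3: use 'a' -> ERROR (undeclared)
  Line 4: use 'x' -> ERROR (undeclared)
  Line 5: use 'z' -> ERROR (undeclared)
  Line 6: declare 'x' -> declared = ['b', 'x']
  Line 7: declare 'n' -> declared = ['b', 'n', 'x']
Total undeclared variable errors: 4

4


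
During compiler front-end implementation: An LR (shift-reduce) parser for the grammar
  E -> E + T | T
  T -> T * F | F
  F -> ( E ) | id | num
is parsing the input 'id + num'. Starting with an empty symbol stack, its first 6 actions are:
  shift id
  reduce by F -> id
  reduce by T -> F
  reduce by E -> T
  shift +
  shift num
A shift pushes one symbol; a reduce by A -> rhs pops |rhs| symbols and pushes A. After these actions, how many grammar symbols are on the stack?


Tracking the symbol stack through each action:
  Action 1: shift 'id' : push -> stack = [id] (size 1)
  Action 2: reduce by F -> id : pop 1, push F -> stack = [F] (size 1)
  Action 3: reduce by T -> F : pop 1, push T -> stack = [T] (size 1)
  Action 4: reduce by E -> T : pop 1, push E -> stack = [E] (size 1)
  Action 5: shift '+' : push -> stack = [E, +] (size 2)
  Action 6: shift 'num' : push -> stack = [E, +, num] (size 3)
Final stack size: 3

3


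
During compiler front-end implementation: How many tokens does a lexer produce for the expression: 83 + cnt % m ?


Scanning '83 + cnt % m'
Token 1: '83' -> integer_literal
Token 2: '+' -> operator
Token 3: 'cnt' -> identifier
Token 4: '%' -> operator
Token 5: 'm' -> identifier
Total tokens: 5

5


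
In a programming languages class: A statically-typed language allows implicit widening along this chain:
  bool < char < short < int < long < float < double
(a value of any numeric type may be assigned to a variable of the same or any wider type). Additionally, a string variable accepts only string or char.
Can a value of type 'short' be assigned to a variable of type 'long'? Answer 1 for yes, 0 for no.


Target variable type: long
Source value type: short
Numeric ranks: short=2, long=4
Widening allowed iff rank(source) <= rank(target): 2 <= 4? Yes
Result: 1

1


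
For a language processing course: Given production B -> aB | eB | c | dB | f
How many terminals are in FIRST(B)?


Production: B -> aB | eB | c | dB | f
Examining each alternative for leading terminals:
  B -> aB : first terminal = 'a'
  B -> eB : first terminal = 'e'
  B -> c : first terminal = 'c'
  B -> dB : first terminal = 'd'
  B -> f : first terminal = 'f'
FIRST(B) = {a, c, d, e, f}
Count: 5

5


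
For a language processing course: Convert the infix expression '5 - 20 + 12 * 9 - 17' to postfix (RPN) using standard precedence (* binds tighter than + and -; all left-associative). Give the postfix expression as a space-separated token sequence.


Applying the shunting-yard algorithm:
  Operand 5 -> output
  Push '-' onto operator stack -> op-stack: [-]
  Operand 20 -> output
  See '+' (prec 1); top '-' (prec 1) >= it -> pop '-' to output
  Push '+' onto operator stack -> op-stack: [+]
  Operand 12 -> output
  Push '*' onto operator stack -> op-stack: [+, *]
  Operand 9 -> output
  See '-' (prec 1); top '*' (prec 2) >= it -> pop '*' to output
  See '-' (prec 1); top '+' (prec 1) >= it -> pop '+' to output
  Push '-' onto operator stack -> op-stack: [-]
  Operand 17 -> output
  End of input: pop '-' to output
Postfix result: 5 20 - 12 9 * + 17 -

5 20 - 12 9 * + 17 -


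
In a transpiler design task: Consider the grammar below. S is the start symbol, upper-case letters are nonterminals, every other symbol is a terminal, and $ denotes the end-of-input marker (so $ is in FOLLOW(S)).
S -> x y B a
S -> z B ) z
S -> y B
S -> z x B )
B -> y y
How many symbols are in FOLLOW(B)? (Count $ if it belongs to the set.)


S is the start symbol and does not occur in any rule body, so FOLLOW(S) = {$}.
Examining every occurrence of B in a rule body:
  S -> x y B a : B is followed by terminal 'a' -> add 'a'
  S -> z B ) z : B is followed by terminal ')' -> add ')'
  S -> y B : B is at the right end -> add FOLLOW(S) = {$}
  S -> z x B ) : B is followed by terminal ')' -> add ')' (already in the set)
  B -> y y : B does not occur in the body -> contributes nothing
FOLLOW(B) = {), a, $}
Count: 3

3


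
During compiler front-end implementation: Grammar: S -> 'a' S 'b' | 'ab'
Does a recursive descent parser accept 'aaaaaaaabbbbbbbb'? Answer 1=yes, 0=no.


Grammar accepts strings of the form a^n b^n (n >= 1)
Word: 'aaaaaaaabbbbbbbb'
Counting: 8 a's and 8 b's
Check: 8 == 8? Yes
Derivation (S -> aSb applied 7 time(s), then S -> ab): S => aSb => aaSbb => aaaSbbb => aaaaSbbbb => aaaaaSbbbbb => aaaaaaSbbbbbb => aaaaaaaSbbbbbbb => aaaaaaaabbbbbbbb
Accepted

1


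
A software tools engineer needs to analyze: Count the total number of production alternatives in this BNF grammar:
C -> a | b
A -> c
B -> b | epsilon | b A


Counting alternatives per rule:
  C: 2 alternative(s)
  A: 1 alternative(s)
  B: 3 alternative(s)
Sum: 2 + 1 + 3 = 6

6


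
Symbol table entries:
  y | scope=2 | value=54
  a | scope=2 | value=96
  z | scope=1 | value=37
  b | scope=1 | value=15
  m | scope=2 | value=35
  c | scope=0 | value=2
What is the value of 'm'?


Searching symbol table for 'm':
  y | scope=2 | value=54
  a | scope=2 | value=96
  z | scope=1 | value=37
  b | scope=1 | value=15
  m | scope=2 | value=35 <- MATCH
  c | scope=0 | value=2
Found 'm' at scope 2 with value 35

35


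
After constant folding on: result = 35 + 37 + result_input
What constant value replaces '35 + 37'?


Identifying constant sub-expression:
  Original: result = 35 + 37 + result_input
  35 and 37 are both compile-time constants
  Evaluating: 35 + 37 = 72
  After folding: result = 72 + result_input

72


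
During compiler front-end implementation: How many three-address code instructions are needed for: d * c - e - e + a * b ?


Expression: d * c - e - e + a * b
Generating three-address code (respecting * over +/- precedence):
  Instruction 1: t1 = d * c
  Instruction 2: t2 = a * b
  Instruction 3: t3 = t1 - e
  Instruction 4: t4 = t3 - e
  Instruction 5: t5 = t4 + t2
Total instructions: 5

5


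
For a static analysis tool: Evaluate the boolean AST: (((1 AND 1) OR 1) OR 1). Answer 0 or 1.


Step 1: Evaluate inner node
  1 AND 1 = 1
Step 2: Evaluate next node
  1 OR 1 = 1
Step 3: Evaluate root node
  1 OR 1 = 1

1


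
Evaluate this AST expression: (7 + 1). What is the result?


Expression: (7 + 1)
Evaluating step by step:
  7 + 1 = 8
Result: 8

8


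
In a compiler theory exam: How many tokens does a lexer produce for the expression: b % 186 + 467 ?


Scanning 'b % 186 + 467'
Token 1: 'b' -> identifier
Token 2: '%' -> operator
Token 3: '186' -> integer_literal
Token 4: '+' -> operator
Token 5: '467' -> integer_literal
Total tokens: 5

5


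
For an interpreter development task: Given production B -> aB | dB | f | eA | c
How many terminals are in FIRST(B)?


Production: B -> aB | dB | f | eA | c
Examining each alternative for leading terminals:
  B -> aB : first terminal = 'a'
  B -> dB : first terminal = 'd'
  B -> f : first terminal = 'f'
  B -> eA : first terminal = 'e'
  B -> c : first terminal = 'c'
FIRST(B) = {a, c, d, e, f}
Count: 5

5


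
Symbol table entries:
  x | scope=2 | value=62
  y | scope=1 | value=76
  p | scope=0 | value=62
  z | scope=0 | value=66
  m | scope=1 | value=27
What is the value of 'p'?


Searching symbol table for 'p':
  x | scope=2 | value=62
  y | scope=1 | value=76
  p | scope=0 | value=62 <- MATCH
  z | scope=0 | value=66
  m | scope=1 | value=27
Found 'p' at scope 0 with value 62

62


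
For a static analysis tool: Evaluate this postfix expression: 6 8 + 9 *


Processing tokens left to right:
Push 6, Push 8
Pop 6 and 8, compute 6 + 8 = 14, push 14
Push 9
Pop 14 and 9, compute 14 * 9 = 126, push 126
Stack result: 126

126


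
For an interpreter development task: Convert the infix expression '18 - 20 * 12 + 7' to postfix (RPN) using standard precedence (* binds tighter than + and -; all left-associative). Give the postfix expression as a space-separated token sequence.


Applying the shunting-yard algorithm:
  Operand 18 -> output
  Push '-' onto operator stack -> op-stack: [-]
  Operand 20 -> output
  Push '*' onto operator stack -> op-stack: [-, *]
  Operand 12 -> output
  See '+' (prec 1); top '*' (prec 2) >= it -> pop '*' to output
  See '+' (prec 1); top '-' (prec 1) >= it -> pop '-' to output
  Push '+' onto operator stack -> op-stack: [+]
  Operand 7 -> output
  End of input: pop '+' to output
Postfix result: 18 20 12 * - 7 +

18 20 12 * - 7 +
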